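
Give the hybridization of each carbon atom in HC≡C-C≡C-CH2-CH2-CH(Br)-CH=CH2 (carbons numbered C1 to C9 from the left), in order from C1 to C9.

C1 carries 2 σ bonds, plus two π bonds, giving a steric number of 2, so it is sp.
C2: 2 σ bonds, plus two π bonds; 2 regions of electron density → sp.
C3 has 2 σ bonds, plus two π bonds: steric number 2 → sp.
C4: 2 σ bonds, plus two π bonds; 2 regions of electron density → sp.
C5: 4 σ bonds — 4 electron domains, sp3.
C6 (4 σ bonds) has steric number 4: sp3.
C7: 4 σ bonds; 4 regions of electron density → sp3.
C8 is sp2: 3 σ bonds, plus one π bond, 3 electron-density regions.
C9 carries 3 σ bonds, plus one π bond, giving a steric number of 3, so it is sp2.

C1 sp, C2 sp, C3 sp, C4 sp, C5 sp3, C6 sp3, C7 sp3, C8 sp2, C9 sp2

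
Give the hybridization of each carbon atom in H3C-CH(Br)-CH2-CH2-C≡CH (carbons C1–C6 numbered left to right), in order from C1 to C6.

C1 sp3, C2 sp3, C3 sp3, C4 sp3, C5 sp, C6 sp

C1 (4 σ bonds) has steric number 4: sp3.
C2 carries 4 σ bonds, giving a steric number of 4, so it is sp3.
C3: 4 σ bonds — 4 electron domains, sp3.
C4 is sp3: 4 σ bonds, 4 electron-density regions.
C5 — 2 σ bonds, plus two π bonds. Steric number 2, so sp.
C6 carries 2 σ bonds, plus two π bonds, giving a steric number of 2, so it is sp.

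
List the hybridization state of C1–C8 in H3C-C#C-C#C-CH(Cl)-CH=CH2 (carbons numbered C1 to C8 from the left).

C1 sp3, C2 sp, C3 sp, C4 sp, C5 sp, C6 sp3, C7 sp2, C8 sp2

C1 has 4 σ bonds: steric number 4 → sp3.
C2 carries 2 σ bonds, plus two π bonds, giving a steric number of 2, so it is sp.
C3 carries 2 σ bonds, plus two π bonds, giving a steric number of 2, so it is sp.
C4 carries 2 σ bonds, plus two π bonds, giving a steric number of 2, so it is sp.
C5: 2 σ bonds, plus two π bonds; 2 regions of electron density → sp.
C6 — 4 σ bonds. Steric number 4, so sp3.
C7: 3 σ bonds, plus one π bond — 3 electron domains, sp2.
C8 carries 3 σ bonds, plus one π bond, giving a steric number of 3, so it is sp2.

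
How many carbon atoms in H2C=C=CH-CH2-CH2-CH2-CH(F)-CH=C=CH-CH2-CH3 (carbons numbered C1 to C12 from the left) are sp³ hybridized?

6

C1: sp2
C2: sp
C3: sp2
C4: sp3 ✓
C5: sp3 ✓
C6: sp3 ✓
C7: sp3 ✓
C8: sp2
C9: sp
C10: sp2
C11: sp3 ✓
C12: sp3 ✓
C4, C5, C6, C7, C11, C12 → 6 sp3 carbons.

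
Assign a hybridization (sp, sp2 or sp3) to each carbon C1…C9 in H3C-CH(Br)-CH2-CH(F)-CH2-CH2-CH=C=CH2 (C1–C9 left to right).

C1 — 4 σ bonds. Steric number 4, so sp3.
C2: 4 σ bonds; 4 regions of electron density → sp3.
C3 — 4 σ bonds. Steric number 4, so sp3.
C4 (4 σ bonds) has steric number 4: sp3.
C5 is sp3: 4 σ bonds, 4 electron-density regions.
C6 is sp3: 4 σ bonds, 4 electron-density regions.
C7 has 3 σ bonds, plus one π bond: steric number 3 → sp2.
C8 has 2 σ bonds, plus two π bonds: steric number 2 → sp.
C9 has 3 σ bonds, plus one π bond: steric number 3 → sp2.

C1 sp3, C2 sp3, C3 sp3, C4 sp3, C5 sp3, C6 sp3, C7 sp2, C8 sp, C9 sp2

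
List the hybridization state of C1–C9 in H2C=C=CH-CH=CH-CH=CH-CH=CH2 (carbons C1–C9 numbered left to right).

C1: 3 σ bonds, plus one π bond — 3 electron domains, sp2.
C2 is sp: 2 σ bonds, plus two π bonds, 2 electron-density regions.
C3 is sp2: 3 σ bonds, plus one π bond, 3 electron-density regions.
C4 is sp2: 3 σ bonds, plus one π bond, 3 electron-density regions.
C5 is sp2: 3 σ bonds, plus one π bond, 3 electron-density regions.
C6 (3 σ bonds, plus one π bond) has steric number 3: sp2.
C7: 3 σ bonds, plus one π bond — 3 electron domains, sp2.
C8 (3 σ bonds, plus one π bond) has steric number 3: sp2.
C9: 3 σ bonds, plus one π bond — 3 electron domains, sp2.

C1 sp2, C2 sp, C3 sp2, C4 sp2, C5 sp2, C6 sp2, C7 sp2, C8 sp2, C9 sp2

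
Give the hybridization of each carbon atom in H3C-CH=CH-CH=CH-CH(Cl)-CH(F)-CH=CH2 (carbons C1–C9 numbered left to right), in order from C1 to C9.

C1: 4 σ bonds — 4 electron domains, sp3.
C2 carries 3 σ bonds, plus one π bond, giving a steric number of 3, so it is sp2.
C3 is sp2: 3 σ bonds, plus one π bond, 3 electron-density regions.
C4: 3 σ bonds, plus one π bond; 3 regions of electron density → sp2.
C5 (3 σ bonds, plus one π bond) has steric number 3: sp2.
C6: 4 σ bonds — 4 electron domains, sp3.
C7 has 4 σ bonds: steric number 4 → sp3.
C8 has 3 σ bonds, plus one π bond: steric number 3 → sp2.
C9: 3 σ bonds, plus one π bond; 3 regions of electron density → sp2.

C1 sp3, C2 sp2, C3 sp2, C4 sp2, C5 sp2, C6 sp3, C7 sp3, C8 sp2, C9 sp2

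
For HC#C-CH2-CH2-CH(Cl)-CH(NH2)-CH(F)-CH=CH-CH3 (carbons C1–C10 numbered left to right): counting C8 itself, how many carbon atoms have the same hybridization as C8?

2

C8 is sp2 (one π bond).
C1: sp
C2: sp
C3: sp3
C4: sp3
C5: sp3
C6: sp3
C7: sp3
C8: sp2 ✓
C9: sp2 ✓
C10: sp3
2 carbons are sp2.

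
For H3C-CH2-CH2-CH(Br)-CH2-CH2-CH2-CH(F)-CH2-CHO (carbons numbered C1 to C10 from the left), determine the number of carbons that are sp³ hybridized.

C1: sp3 ✓
C2: sp3 ✓
C3: sp3 ✓
C4: sp3 ✓
C5: sp3 ✓
C6: sp3 ✓
C7: sp3 ✓
C8: sp3 ✓
C9: sp3 ✓
C10: sp2
C1, C2, C3, C4, C5, C6, C7, C8, C9 → 9 sp3 carbons.

9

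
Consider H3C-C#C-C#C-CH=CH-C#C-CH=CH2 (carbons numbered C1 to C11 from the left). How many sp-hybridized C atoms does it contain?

6

C1: sp3
C2: sp ✓
C3: sp ✓
C4: sp ✓
C5: sp ✓
C6: sp2
C7: sp2
C8: sp ✓
C9: sp ✓
C10: sp2
C11: sp2
C2, C3, C4, C5, C8, C9 → 6 sp carbons.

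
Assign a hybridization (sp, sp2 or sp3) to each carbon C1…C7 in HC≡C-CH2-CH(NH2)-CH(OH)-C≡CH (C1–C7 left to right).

C1 sp, C2 sp, C3 sp3, C4 sp3, C5 sp3, C6 sp, C7 sp

C1 has 2 σ bonds, plus two π bonds: steric number 2 → sp.
C2 — 2 σ bonds, plus two π bonds. Steric number 2, so sp.
C3 — 4 σ bonds. Steric number 4, so sp3.
C4 carries 4 σ bonds, giving a steric number of 4, so it is sp3.
C5: 4 σ bonds — 4 electron domains, sp3.
C6 — 2 σ bonds, plus two π bonds. Steric number 2, so sp.
C7 — 2 σ bonds, plus two π bonds. Steric number 2, so sp.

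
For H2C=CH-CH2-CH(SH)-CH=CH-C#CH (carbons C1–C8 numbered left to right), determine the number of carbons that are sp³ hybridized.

C1: sp2
C2: sp2
C3: sp3 ✓
C4: sp3 ✓
C5: sp2
C6: sp2
C7: sp
C8: sp
C3, C4 → 2 sp3 carbons.

2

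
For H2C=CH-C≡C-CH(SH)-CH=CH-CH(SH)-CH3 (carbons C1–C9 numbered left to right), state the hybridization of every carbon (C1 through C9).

C1 sp2, C2 sp2, C3 sp, C4 sp, C5 sp3, C6 sp2, C7 sp2, C8 sp3, C9 sp3

C1: 3 σ bonds, plus one π bond; 3 regions of electron density → sp2.
C2 is sp2: 3 σ bonds, plus one π bond, 3 electron-density regions.
C3: 2 σ bonds, plus two π bonds — 2 electron domains, sp.
C4 is sp: 2 σ bonds, plus two π bonds, 2 electron-density regions.
C5 is sp3: 4 σ bonds, 4 electron-density regions.
C6 (3 σ bonds, plus one π bond) has steric number 3: sp2.
C7 carries 3 σ bonds, plus one π bond, giving a steric number of 3, so it is sp2.
C8 (4 σ bonds) has steric number 4: sp3.
C9 is sp3: 4 σ bonds, 4 electron-density regions.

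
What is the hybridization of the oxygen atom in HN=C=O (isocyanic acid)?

The oxygen atom — 1 σ bond and 2 lone pairs, plus one π bond. Steric number 3, so sp2.

sp2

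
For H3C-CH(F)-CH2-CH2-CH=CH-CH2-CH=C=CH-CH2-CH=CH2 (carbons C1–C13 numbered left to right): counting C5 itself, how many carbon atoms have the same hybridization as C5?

C5 is sp2 (one π bond).
C1: sp3
C2: sp3
C3: sp3
C4: sp3
C5: sp2 ✓
C6: sp2 ✓
C7: sp3
C8: sp2 ✓
C9: sp
C10: sp2 ✓
C11: sp3
C12: sp2 ✓
C13: sp2 ✓
6 carbons are sp2.

6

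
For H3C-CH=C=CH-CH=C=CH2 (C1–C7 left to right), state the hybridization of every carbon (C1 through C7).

C1 sp3, C2 sp2, C3 sp, C4 sp2, C5 sp2, C6 sp, C7 sp2

C1 carries 4 σ bonds, giving a steric number of 4, so it is sp3.
C2 carries 3 σ bonds, plus one π bond, giving a steric number of 3, so it is sp2.
C3 (2 σ bonds, plus two π bonds) has steric number 2: sp.
C4 — 3 σ bonds, plus one π bond. Steric number 3, so sp2.
C5 (3 σ bonds, plus one π bond) has steric number 3: sp2.
C6 is sp: 2 σ bonds, plus two π bonds, 2 electron-density regions.
C7 (3 σ bonds, plus one π bond) has steric number 3: sp2.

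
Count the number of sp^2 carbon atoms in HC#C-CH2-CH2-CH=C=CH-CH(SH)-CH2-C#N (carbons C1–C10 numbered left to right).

2

C1: sp
C2: sp
C3: sp3
C4: sp3
C5: sp2 ✓
C6: sp
C7: sp2 ✓
C8: sp3
C9: sp3
C10: sp
C5, C7 → 2 sp2 carbons.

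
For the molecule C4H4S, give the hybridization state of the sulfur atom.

Analogous to furan: one S lone pair in the aromatic π system, S is sp2.

sp^2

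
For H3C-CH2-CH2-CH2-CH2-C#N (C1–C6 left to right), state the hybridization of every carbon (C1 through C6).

C1 (4 σ bonds) has steric number 4: sp3.
C2: 4 σ bonds; 4 regions of electron density → sp3.
C3: 4 σ bonds — 4 electron domains, sp3.
C4 is sp3: 4 σ bonds, 4 electron-density regions.
C5 carries 4 σ bonds, giving a steric number of 4, so it is sp3.
C6 — 2 σ bonds, plus two π bonds. Steric number 2, so sp.

C1 sp3, C2 sp3, C3 sp3, C4 sp3, C5 sp3, C6 sp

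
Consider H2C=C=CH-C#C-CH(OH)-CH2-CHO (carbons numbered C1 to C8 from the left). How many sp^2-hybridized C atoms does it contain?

3

C1: sp2 ✓
C2: sp
C3: sp2 ✓
C4: sp
C5: sp
C6: sp3
C7: sp3
C8: sp2 ✓
C1, C3, C8 → 3 sp2 carbons.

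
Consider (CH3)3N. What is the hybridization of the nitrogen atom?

sp^3

The nitrogen atom carries 3 σ bonds and 1 lone pair, giving a steric number of 4, so it is sp3.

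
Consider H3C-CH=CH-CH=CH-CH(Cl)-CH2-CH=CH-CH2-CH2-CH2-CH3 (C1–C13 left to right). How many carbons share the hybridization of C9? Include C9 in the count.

C9 is sp2 (one π bond).
C1: sp3
C2: sp2 ✓
C3: sp2 ✓
C4: sp2 ✓
C5: sp2 ✓
C6: sp3
C7: sp3
C8: sp2 ✓
C9: sp2 ✓
C10: sp3
C11: sp3
C12: sp3
C13: sp3
6 carbons are sp2.

6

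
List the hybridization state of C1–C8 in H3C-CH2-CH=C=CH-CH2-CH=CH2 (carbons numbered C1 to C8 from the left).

C1 is sp3: 4 σ bonds, 4 electron-density regions.
C2: 4 σ bonds — 4 electron domains, sp3.
C3 (3 σ bonds, plus one π bond) has steric number 3: sp2.
C4 is sp: 2 σ bonds, plus two π bonds, 2 electron-density regions.
C5 (3 σ bonds, plus one π bond) has steric number 3: sp2.
C6 is sp3: 4 σ bonds, 4 electron-density regions.
C7 is sp2: 3 σ bonds, plus one π bond, 3 electron-density regions.
C8 — 3 σ bonds, plus one π bond. Steric number 3, so sp2.

C1 sp3, C2 sp3, C3 sp2, C4 sp, C5 sp2, C6 sp3, C7 sp2, C8 sp2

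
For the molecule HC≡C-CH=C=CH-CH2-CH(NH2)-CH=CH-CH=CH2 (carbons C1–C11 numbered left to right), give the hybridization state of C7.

C7: 4 σ bonds — 4 electron domains, sp3.

sp^3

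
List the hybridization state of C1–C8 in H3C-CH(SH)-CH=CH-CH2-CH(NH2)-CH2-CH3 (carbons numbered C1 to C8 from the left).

C1 sp3, C2 sp3, C3 sp2, C4 sp2, C5 sp3, C6 sp3, C7 sp3, C8 sp3

C1 is sp3: 4 σ bonds, 4 electron-density regions.
C2: 4 σ bonds — 4 electron domains, sp3.
C3 is sp2: 3 σ bonds, plus one π bond, 3 electron-density regions.
C4 is sp2: 3 σ bonds, plus one π bond, 3 electron-density regions.
C5 is sp3: 4 σ bonds, 4 electron-density regions.
C6: 4 σ bonds — 4 electron domains, sp3.
C7 has 4 σ bonds: steric number 4 → sp3.
C8: 4 σ bonds; 4 regions of electron density → sp3.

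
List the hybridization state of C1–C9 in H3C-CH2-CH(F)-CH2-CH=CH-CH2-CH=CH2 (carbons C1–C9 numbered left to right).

C1 — 4 σ bonds. Steric number 4, so sp3.
C2: 4 σ bonds; 4 regions of electron density → sp3.
C3: 4 σ bonds — 4 electron domains, sp3.
C4 — 4 σ bonds. Steric number 4, so sp3.
C5 — 3 σ bonds, plus one π bond. Steric number 3, so sp2.
C6 is sp2: 3 σ bonds, plus one π bond, 3 electron-density regions.
C7 carries 4 σ bonds, giving a steric number of 4, so it is sp3.
C8: 3 σ bonds, plus one π bond — 3 electron domains, sp2.
C9 carries 3 σ bonds, plus one π bond, giving a steric number of 3, so it is sp2.

C1 sp3, C2 sp3, C3 sp3, C4 sp3, C5 sp2, C6 sp2, C7 sp3, C8 sp2, C9 sp2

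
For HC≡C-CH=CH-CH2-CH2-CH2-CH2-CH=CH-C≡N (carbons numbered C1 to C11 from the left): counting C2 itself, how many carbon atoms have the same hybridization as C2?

3

C2 is sp (two π bonds).
C1: sp ✓
C2: sp ✓
C3: sp2
C4: sp2
C5: sp3
C6: sp3
C7: sp3
C8: sp3
C9: sp2
C10: sp2
C11: sp ✓
3 carbons are sp.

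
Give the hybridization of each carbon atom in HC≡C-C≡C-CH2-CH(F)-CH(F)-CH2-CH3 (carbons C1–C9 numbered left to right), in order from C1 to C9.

C1 (2 σ bonds, plus two π bonds) has steric number 2: sp.
C2: 2 σ bonds, plus two π bonds — 2 electron domains, sp.
C3 is sp: 2 σ bonds, plus two π bonds, 2 electron-density regions.
C4 has 2 σ bonds, plus two π bonds: steric number 2 → sp.
C5 is sp3: 4 σ bonds, 4 electron-density regions.
C6: 4 σ bonds; 4 regions of electron density → sp3.
C7 is sp3: 4 σ bonds, 4 electron-density regions.
C8 — 4 σ bonds. Steric number 4, so sp3.
C9: 4 σ bonds; 4 regions of electron density → sp3.

C1 sp, C2 sp, C3 sp, C4 sp, C5 sp3, C6 sp3, C7 sp3, C8 sp3, C9 sp3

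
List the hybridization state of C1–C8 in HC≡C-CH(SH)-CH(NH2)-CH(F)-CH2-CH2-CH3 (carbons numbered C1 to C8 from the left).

C1 sp, C2 sp, C3 sp3, C4 sp3, C5 sp3, C6 sp3, C7 sp3, C8 sp3

C1 has 2 σ bonds, plus two π bonds: steric number 2 → sp.
C2 (2 σ bonds, plus two π bonds) has steric number 2: sp.
C3 is sp3: 4 σ bonds, 4 electron-density regions.
C4 has 4 σ bonds: steric number 4 → sp3.
C5 carries 4 σ bonds, giving a steric number of 4, so it is sp3.
C6: 4 σ bonds — 4 electron domains, sp3.
C7: 4 σ bonds; 4 regions of electron density → sp3.
C8 has 4 σ bonds: steric number 4 → sp3.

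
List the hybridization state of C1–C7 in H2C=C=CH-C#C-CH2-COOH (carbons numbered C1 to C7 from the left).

C1 sp2, C2 sp, C3 sp2, C4 sp, C5 sp, C6 sp3, C7 sp2

C1 — 3 σ bonds, plus one π bond. Steric number 3, so sp2.
C2: 2 σ bonds, plus two π bonds — 2 electron domains, sp.
C3 is sp2: 3 σ bonds, plus one π bond, 3 electron-density regions.
C4: 2 σ bonds, plus two π bonds — 2 electron domains, sp.
C5 has 2 σ bonds, plus two π bonds: steric number 2 → sp.
C6 (4 σ bonds) has steric number 4: sp3.
C7 is sp2: 3 σ bonds, plus one π bond, 3 electron-density regions.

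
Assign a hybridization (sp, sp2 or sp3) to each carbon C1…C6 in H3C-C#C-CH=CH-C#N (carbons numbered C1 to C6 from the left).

C1 sp3, C2 sp, C3 sp, C4 sp2, C5 sp2, C6 sp

C1 carries 4 σ bonds, giving a steric number of 4, so it is sp3.
C2 has 2 σ bonds, plus two π bonds: steric number 2 → sp.
C3 has 2 σ bonds, plus two π bonds: steric number 2 → sp.
C4 — 3 σ bonds, plus one π bond. Steric number 3, so sp2.
C5 — 3 σ bonds, plus one π bond. Steric number 3, so sp2.
C6: 2 σ bonds, plus two π bonds — 2 electron domains, sp.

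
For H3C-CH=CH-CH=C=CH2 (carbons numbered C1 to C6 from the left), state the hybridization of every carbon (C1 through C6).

C1 sp3, C2 sp2, C3 sp2, C4 sp2, C5 sp, C6 sp2

C1 — 4 σ bonds. Steric number 4, so sp3.
C2 has 3 σ bonds, plus one π bond: steric number 3 → sp2.
C3 carries 3 σ bonds, plus one π bond, giving a steric number of 3, so it is sp2.
C4 carries 3 σ bonds, plus one π bond, giving a steric number of 3, so it is sp2.
C5 (2 σ bonds, plus two π bonds) has steric number 2: sp.
C6 carries 3 σ bonds, plus one π bond, giving a steric number of 3, so it is sp2.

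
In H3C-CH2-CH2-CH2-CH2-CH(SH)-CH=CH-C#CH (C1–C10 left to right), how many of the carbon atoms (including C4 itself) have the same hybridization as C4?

6

C4 is sp3 (only σ bonds).
C1: sp3 ✓
C2: sp3 ✓
C3: sp3 ✓
C4: sp3 ✓
C5: sp3 ✓
C6: sp3 ✓
C7: sp2
C8: sp2
C9: sp
C10: sp
6 carbons are sp3.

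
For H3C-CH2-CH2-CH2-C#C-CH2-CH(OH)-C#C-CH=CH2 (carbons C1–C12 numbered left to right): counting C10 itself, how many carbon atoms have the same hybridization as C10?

C10 is sp (two π bonds).
C1: sp3
C2: sp3
C3: sp3
C4: sp3
C5: sp ✓
C6: sp ✓
C7: sp3
C8: sp3
C9: sp ✓
C10: sp ✓
C11: sp2
C12: sp2
4 carbons are sp.

4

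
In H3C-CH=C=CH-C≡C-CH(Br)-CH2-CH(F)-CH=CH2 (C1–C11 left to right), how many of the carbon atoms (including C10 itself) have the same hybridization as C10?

C10 is sp2 (one π bond).
C1: sp3
C2: sp2 ✓
C3: sp
C4: sp2 ✓
C5: sp
C6: sp
C7: sp3
C8: sp3
C9: sp3
C10: sp2 ✓
C11: sp2 ✓
4 carbons are sp2.

4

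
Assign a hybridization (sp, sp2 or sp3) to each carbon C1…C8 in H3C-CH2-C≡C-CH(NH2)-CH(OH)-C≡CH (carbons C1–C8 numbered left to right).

C1 — 4 σ bonds. Steric number 4, so sp3.
C2: 4 σ bonds — 4 electron domains, sp3.
C3 has 2 σ bonds, plus two π bonds: steric number 2 → sp.
C4: 2 σ bonds, plus two π bonds; 2 regions of electron density → sp.
C5 — 4 σ bonds. Steric number 4, so sp3.
C6 is sp3: 4 σ bonds, 4 electron-density regions.
C7 — 2 σ bonds, plus two π bonds. Steric number 2, so sp.
C8: 2 σ bonds, plus two π bonds — 2 electron domains, sp.

C1 sp3, C2 sp3, C3 sp, C4 sp, C5 sp3, C6 sp3, C7 sp, C8 sp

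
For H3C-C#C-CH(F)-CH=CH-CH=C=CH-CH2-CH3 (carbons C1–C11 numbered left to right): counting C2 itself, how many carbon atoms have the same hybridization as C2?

C2 is sp (two π bonds).
C1: sp3
C2: sp ✓
C3: sp ✓
C4: sp3
C5: sp2
C6: sp2
C7: sp2
C8: sp ✓
C9: sp2
C10: sp3
C11: sp3
3 carbons are sp.

3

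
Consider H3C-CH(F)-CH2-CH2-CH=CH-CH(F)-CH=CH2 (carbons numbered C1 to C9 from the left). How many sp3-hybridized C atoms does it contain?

5

C1: sp3 ✓
C2: sp3 ✓
C3: sp3 ✓
C4: sp3 ✓
C5: sp2
C6: sp2
C7: sp3 ✓
C8: sp2
C9: sp2
C1, C2, C3, C4, C7 → 5 sp3 carbons.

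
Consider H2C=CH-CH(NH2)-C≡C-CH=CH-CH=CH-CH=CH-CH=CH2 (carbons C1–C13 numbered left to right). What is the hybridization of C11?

sp2

C11: 3 σ bonds, plus one π bond — 3 electron domains, sp2.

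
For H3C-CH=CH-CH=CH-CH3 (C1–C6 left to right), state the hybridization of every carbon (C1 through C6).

C1 sp3, C2 sp2, C3 sp2, C4 sp2, C5 sp2, C6 sp3

C1: 4 σ bonds; 4 regions of electron density → sp3.
C2: 3 σ bonds, plus one π bond — 3 electron domains, sp2.
C3 (3 σ bonds, plus one π bond) has steric number 3: sp2.
C4 has 3 σ bonds, plus one π bond: steric number 3 → sp2.
C5 carries 3 σ bonds, plus one π bond, giving a steric number of 3, so it is sp2.
C6 — 4 σ bonds. Steric number 4, so sp3.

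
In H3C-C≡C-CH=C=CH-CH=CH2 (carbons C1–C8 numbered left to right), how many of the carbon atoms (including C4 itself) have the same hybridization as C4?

C4 is sp2 (one π bond).
C1: sp3
C2: sp
C3: sp
C4: sp2 ✓
C5: sp
C6: sp2 ✓
C7: sp2 ✓
C8: sp2 ✓
4 carbons are sp2.

4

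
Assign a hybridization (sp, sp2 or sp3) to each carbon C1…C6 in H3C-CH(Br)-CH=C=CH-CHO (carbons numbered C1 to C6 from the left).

C1 sp3, C2 sp3, C3 sp2, C4 sp, C5 sp2, C6 sp2

C1: 4 σ bonds — 4 electron domains, sp3.
C2 (4 σ bonds) has steric number 4: sp3.
C3: 3 σ bonds, plus one π bond — 3 electron domains, sp2.
C4 carries 2 σ bonds, plus two π bonds, giving a steric number of 2, so it is sp.
C5 (3 σ bonds, plus one π bond) has steric number 3: sp2.
C6: 3 σ bonds, plus one π bond — 3 electron domains, sp2.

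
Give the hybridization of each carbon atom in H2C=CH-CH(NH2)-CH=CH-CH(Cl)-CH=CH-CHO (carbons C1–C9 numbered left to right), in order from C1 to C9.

C1: 3 σ bonds, plus one π bond; 3 regions of electron density → sp2.
C2: 3 σ bonds, plus one π bond — 3 electron domains, sp2.
C3 carries 4 σ bonds, giving a steric number of 4, so it is sp3.
C4: 3 σ bonds, plus one π bond; 3 regions of electron density → sp2.
C5 is sp2: 3 σ bonds, plus one π bond, 3 electron-density regions.
C6 has 4 σ bonds: steric number 4 → sp3.
C7 has 3 σ bonds, plus one π bond: steric number 3 → sp2.
C8 — 3 σ bonds, plus one π bond. Steric number 3, so sp2.
C9 is sp2: 3 σ bonds, plus one π bond, 3 electron-density regions.

C1 sp2, C2 sp2, C3 sp3, C4 sp2, C5 sp2, C6 sp3, C7 sp2, C8 sp2, C9 sp2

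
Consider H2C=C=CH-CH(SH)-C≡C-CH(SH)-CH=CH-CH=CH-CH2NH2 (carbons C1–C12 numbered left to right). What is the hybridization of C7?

C7 — 4 σ bonds. Steric number 4, so sp3.

sp3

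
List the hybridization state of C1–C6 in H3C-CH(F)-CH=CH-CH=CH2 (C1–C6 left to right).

C1: 4 σ bonds — 4 electron domains, sp3.
C2: 4 σ bonds — 4 electron domains, sp3.
C3: 3 σ bonds, plus one π bond; 3 regions of electron density → sp2.
C4 is sp2: 3 σ bonds, plus one π bond, 3 electron-density regions.
C5 is sp2: 3 σ bonds, plus one π bond, 3 electron-density regions.
C6 has 3 σ bonds, plus one π bond: steric number 3 → sp2.

C1 sp3, C2 sp3, C3 sp2, C4 sp2, C5 sp2, C6 sp2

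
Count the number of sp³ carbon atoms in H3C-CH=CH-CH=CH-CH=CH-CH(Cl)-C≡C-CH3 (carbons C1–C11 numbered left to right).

3

C1: sp3 ✓
C2: sp2
C3: sp2
C4: sp2
C5: sp2
C6: sp2
C7: sp2
C8: sp3 ✓
C9: sp
C10: sp
C11: sp3 ✓
C1, C8, C11 → 3 sp3 carbons.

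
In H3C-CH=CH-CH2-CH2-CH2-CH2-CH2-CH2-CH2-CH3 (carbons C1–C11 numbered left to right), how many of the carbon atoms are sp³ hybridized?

9

C1: sp3 ✓
C2: sp2
C3: sp2
C4: sp3 ✓
C5: sp3 ✓
C6: sp3 ✓
C7: sp3 ✓
C8: sp3 ✓
C9: sp3 ✓
C10: sp3 ✓
C11: sp3 ✓
C1, C4, C5, C6, C7, C8, C9, C10, C11 → 9 sp3 carbons.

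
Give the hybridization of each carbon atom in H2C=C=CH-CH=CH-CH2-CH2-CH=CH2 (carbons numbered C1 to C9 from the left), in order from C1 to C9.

C1 sp2, C2 sp, C3 sp2, C4 sp2, C5 sp2, C6 sp3, C7 sp3, C8 sp2, C9 sp2

C1: 3 σ bonds, plus one π bond — 3 electron domains, sp2.
C2 — 2 σ bonds, plus two π bonds. Steric number 2, so sp.
C3: 3 σ bonds, plus one π bond — 3 electron domains, sp2.
C4: 3 σ bonds, plus one π bond — 3 electron domains, sp2.
C5 — 3 σ bonds, plus one π bond. Steric number 3, so sp2.
C6 — 4 σ bonds. Steric number 4, so sp3.
C7: 4 σ bonds — 4 electron domains, sp3.
C8: 3 σ bonds, plus one π bond — 3 electron domains, sp2.
C9: 3 σ bonds, plus one π bond; 3 regions of electron density → sp2.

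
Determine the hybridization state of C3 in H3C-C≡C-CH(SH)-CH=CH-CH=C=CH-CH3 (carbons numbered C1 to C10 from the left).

C3 has 2 σ bonds, plus two π bonds: steric number 2 → sp.

sp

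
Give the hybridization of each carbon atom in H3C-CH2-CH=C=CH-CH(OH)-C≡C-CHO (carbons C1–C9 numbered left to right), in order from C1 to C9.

C1 has 4 σ bonds: steric number 4 → sp3.
C2 carries 4 σ bonds, giving a steric number of 4, so it is sp3.
C3 is sp2: 3 σ bonds, plus one π bond, 3 electron-density regions.
C4 — 2 σ bonds, plus two π bonds. Steric number 2, so sp.
C5 has 3 σ bonds, plus one π bond: steric number 3 → sp2.
C6: 4 σ bonds; 4 regions of electron density → sp3.
C7 is sp: 2 σ bonds, plus two π bonds, 2 electron-density regions.
C8 (2 σ bonds, plus two π bonds) has steric number 2: sp.
C9 is sp2: 3 σ bonds, plus one π bond, 3 electron-density regions.

C1 sp3, C2 sp3, C3 sp2, C4 sp, C5 sp2, C6 sp3, C7 sp, C8 sp, C9 sp2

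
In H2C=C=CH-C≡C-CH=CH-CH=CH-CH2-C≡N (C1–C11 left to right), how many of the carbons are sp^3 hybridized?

1

C1: sp2
C2: sp
C3: sp2
C4: sp
C5: sp
C6: sp2
C7: sp2
C8: sp2
C9: sp2
C10: sp3 ✓
C11: sp
C10 → 1 sp3 carbon.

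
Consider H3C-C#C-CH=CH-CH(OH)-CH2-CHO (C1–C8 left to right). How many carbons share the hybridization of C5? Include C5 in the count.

C5 is sp2 (one π bond).
C1: sp3
C2: sp
C3: sp
C4: sp2 ✓
C5: sp2 ✓
C6: sp3
C7: sp3
C8: sp2 ✓
3 carbons are sp2.

3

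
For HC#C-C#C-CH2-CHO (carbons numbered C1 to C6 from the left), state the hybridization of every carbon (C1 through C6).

C1: 2 σ bonds, plus two π bonds; 2 regions of electron density → sp.
C2 has 2 σ bonds, plus two π bonds: steric number 2 → sp.
C3 is sp: 2 σ bonds, plus two π bonds, 2 electron-density regions.
C4 (2 σ bonds, plus two π bonds) has steric number 2: sp.
C5 (4 σ bonds) has steric number 4: sp3.
C6 has 3 σ bonds, plus one π bond: steric number 3 → sp2.

C1 sp, C2 sp, C3 sp, C4 sp, C5 sp3, C6 sp2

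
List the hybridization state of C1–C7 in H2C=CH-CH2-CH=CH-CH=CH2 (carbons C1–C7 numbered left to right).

C1 sp2, C2 sp2, C3 sp3, C4 sp2, C5 sp2, C6 sp2, C7 sp2

C1: 3 σ bonds, plus one π bond — 3 electron domains, sp2.
C2 is sp2: 3 σ bonds, plus one π bond, 3 electron-density regions.
C3 (4 σ bonds) has steric number 4: sp3.
C4 is sp2: 3 σ bonds, plus one π bond, 3 electron-density regions.
C5 is sp2: 3 σ bonds, plus one π bond, 3 electron-density regions.
C6: 3 σ bonds, plus one π bond; 3 regions of electron density → sp2.
C7 — 3 σ bonds, plus one π bond. Steric number 3, so sp2.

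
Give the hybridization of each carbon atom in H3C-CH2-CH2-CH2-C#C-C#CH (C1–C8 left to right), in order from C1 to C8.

C1 has 4 σ bonds: steric number 4 → sp3.
C2 has 4 σ bonds: steric number 4 → sp3.
C3 — 4 σ bonds. Steric number 4, so sp3.
C4: 4 σ bonds; 4 regions of electron density → sp3.
C5 carries 2 σ bonds, plus two π bonds, giving a steric number of 2, so it is sp.
C6: 2 σ bonds, plus two π bonds; 2 regions of electron density → sp.
C7 has 2 σ bonds, plus two π bonds: steric number 2 → sp.
C8 — 2 σ bonds, plus two π bonds. Steric number 2, so sp.

C1 sp3, C2 sp3, C3 sp3, C4 sp3, C5 sp, C6 sp, C7 sp, C8 sp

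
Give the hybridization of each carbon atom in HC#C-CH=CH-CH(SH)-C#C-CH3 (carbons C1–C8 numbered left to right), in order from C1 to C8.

C1 (2 σ bonds, plus two π bonds) has steric number 2: sp.
C2 has 2 σ bonds, plus two π bonds: steric number 2 → sp.
C3 — 3 σ bonds, plus one π bond. Steric number 3, so sp2.
C4 is sp2: 3 σ bonds, plus one π bond, 3 electron-density regions.
C5 has 4 σ bonds: steric number 4 → sp3.
C6: 2 σ bonds, plus two π bonds; 2 regions of electron density → sp.
C7 (2 σ bonds, plus two π bonds) has steric number 2: sp.
C8 is sp3: 4 σ bonds, 4 electron-density regions.

C1 sp, C2 sp, C3 sp2, C4 sp2, C5 sp3, C6 sp, C7 sp, C8 sp3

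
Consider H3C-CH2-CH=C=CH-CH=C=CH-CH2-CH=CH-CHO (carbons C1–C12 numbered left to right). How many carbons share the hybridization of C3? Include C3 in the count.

C3 is sp2 (one π bond).
C1: sp3
C2: sp3
C3: sp2 ✓
C4: sp
C5: sp2 ✓
C6: sp2 ✓
C7: sp
C8: sp2 ✓
C9: sp3
C10: sp2 ✓
C11: sp2 ✓
C12: sp2 ✓
7 carbons are sp2.

7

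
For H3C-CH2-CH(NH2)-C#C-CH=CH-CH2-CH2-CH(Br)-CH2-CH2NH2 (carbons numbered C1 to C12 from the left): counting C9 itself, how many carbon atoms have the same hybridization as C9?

C9 is sp3 (only σ bonds).
C1: sp3 ✓
C2: sp3 ✓
C3: sp3 ✓
C4: sp
C5: sp
C6: sp2
C7: sp2
C8: sp3 ✓
C9: sp3 ✓
C10: sp3 ✓
C11: sp3 ✓
C12: sp3 ✓
8 carbons are sp3.

8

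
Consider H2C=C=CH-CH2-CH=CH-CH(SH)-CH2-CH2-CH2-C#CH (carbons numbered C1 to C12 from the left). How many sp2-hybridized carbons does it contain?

4

C1: sp2 ✓
C2: sp
C3: sp2 ✓
C4: sp3
C5: sp2 ✓
C6: sp2 ✓
C7: sp3
C8: sp3
C9: sp3
C10: sp3
C11: sp
C12: sp
C1, C3, C5, C6 → 4 sp2 carbons.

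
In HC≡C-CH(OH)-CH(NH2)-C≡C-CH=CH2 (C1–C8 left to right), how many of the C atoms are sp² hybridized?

2

C1: sp
C2: sp
C3: sp3
C4: sp3
C5: sp
C6: sp
C7: sp2 ✓
C8: sp2 ✓
C7, C8 → 2 sp2 carbons.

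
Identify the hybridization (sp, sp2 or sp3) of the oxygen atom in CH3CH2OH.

sp³

The oxygen atom: 2 σ bonds and 2 lone pairs; 4 regions of electron density → sp3.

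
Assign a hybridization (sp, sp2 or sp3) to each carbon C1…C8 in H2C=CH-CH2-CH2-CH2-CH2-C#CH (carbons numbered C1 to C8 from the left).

C1 has 3 σ bonds, plus one π bond: steric number 3 → sp2.
C2 has 3 σ bonds, plus one π bond: steric number 3 → sp2.
C3: 4 σ bonds; 4 regions of electron density → sp3.
C4 carries 4 σ bonds, giving a steric number of 4, so it is sp3.
C5: 4 σ bonds; 4 regions of electron density → sp3.
C6: 4 σ bonds — 4 electron domains, sp3.
C7 has 2 σ bonds, plus two π bonds: steric number 2 → sp.
C8 has 2 σ bonds, plus two π bonds: steric number 2 → sp.

C1 sp2, C2 sp2, C3 sp3, C4 sp3, C5 sp3, C6 sp3, C7 sp, C8 sp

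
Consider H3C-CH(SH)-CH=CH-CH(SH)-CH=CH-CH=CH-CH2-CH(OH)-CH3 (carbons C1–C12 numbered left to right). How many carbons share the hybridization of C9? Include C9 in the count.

C9 is sp2 (one π bond).
C1: sp3
C2: sp3
C3: sp2 ✓
C4: sp2 ✓
C5: sp3
C6: sp2 ✓
C7: sp2 ✓
C8: sp2 ✓
C9: sp2 ✓
C10: sp3
C11: sp3
C12: sp3
6 carbons are sp2.

6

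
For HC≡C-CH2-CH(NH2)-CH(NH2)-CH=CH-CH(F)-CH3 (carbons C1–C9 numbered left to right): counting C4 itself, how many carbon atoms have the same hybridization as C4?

C4 is sp3 (only σ bonds).
C1: sp
C2: sp
C3: sp3 ✓
C4: sp3 ✓
C5: sp3 ✓
C6: sp2
C7: sp2
C8: sp3 ✓
C9: sp3 ✓
5 carbons are sp3.

5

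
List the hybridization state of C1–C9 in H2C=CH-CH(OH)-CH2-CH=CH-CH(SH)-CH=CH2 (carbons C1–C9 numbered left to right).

C1 — 3 σ bonds, plus one π bond. Steric number 3, so sp2.
C2: 3 σ bonds, plus one π bond — 3 electron domains, sp2.
C3 has 4 σ bonds: steric number 4 → sp3.
C4: 4 σ bonds — 4 electron domains, sp3.
C5 has 3 σ bonds, plus one π bond: steric number 3 → sp2.
C6: 3 σ bonds, plus one π bond — 3 electron domains, sp2.
C7: 4 σ bonds — 4 electron domains, sp3.
C8 is sp2: 3 σ bonds, plus one π bond, 3 electron-density regions.
C9: 3 σ bonds, plus one π bond — 3 electron domains, sp2.

C1 sp2, C2 sp2, C3 sp3, C4 sp3, C5 sp2, C6 sp2, C7 sp3, C8 sp2, C9 sp2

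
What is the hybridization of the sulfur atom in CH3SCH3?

sp^3

The sulfur atom: 2 σ bonds and 2 lone pairs — 4 electron domains, sp3.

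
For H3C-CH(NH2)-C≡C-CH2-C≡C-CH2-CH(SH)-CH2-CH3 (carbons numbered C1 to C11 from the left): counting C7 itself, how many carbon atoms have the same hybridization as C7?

4

C7 is sp (two π bonds).
C1: sp3
C2: sp3
C3: sp ✓
C4: sp ✓
C5: sp3
C6: sp ✓
C7: sp ✓
C8: sp3
C9: sp3
C10: sp3
C11: sp3
4 carbons are sp.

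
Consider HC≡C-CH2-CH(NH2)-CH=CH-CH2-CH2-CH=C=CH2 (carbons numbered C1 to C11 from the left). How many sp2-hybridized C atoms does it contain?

4

C1: sp
C2: sp
C3: sp3
C4: sp3
C5: sp2 ✓
C6: sp2 ✓
C7: sp3
C8: sp3
C9: sp2 ✓
C10: sp
C11: sp2 ✓
C5, C6, C9, C11 → 4 sp2 carbons.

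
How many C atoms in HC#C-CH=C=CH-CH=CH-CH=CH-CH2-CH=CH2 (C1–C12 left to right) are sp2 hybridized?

C1: sp
C2: sp
C3: sp2 ✓
C4: sp
C5: sp2 ✓
C6: sp2 ✓
C7: sp2 ✓
C8: sp2 ✓
C9: sp2 ✓
C10: sp3
C11: sp2 ✓
C12: sp2 ✓
C3, C5, C6, C7, C8, C9, C11, C12 → 8 sp2 carbons.

8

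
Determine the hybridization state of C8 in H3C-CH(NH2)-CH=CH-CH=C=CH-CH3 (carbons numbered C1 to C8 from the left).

C8: 4 σ bonds; 4 regions of electron density → sp3.

sp^3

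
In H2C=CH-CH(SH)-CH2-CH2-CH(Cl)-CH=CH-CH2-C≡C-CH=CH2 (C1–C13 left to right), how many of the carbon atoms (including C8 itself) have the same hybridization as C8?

6

C8 is sp2 (one π bond).
C1: sp2 ✓
C2: sp2 ✓
C3: sp3
C4: sp3
C5: sp3
C6: sp3
C7: sp2 ✓
C8: sp2 ✓
C9: sp3
C10: sp
C11: sp
C12: sp2 ✓
C13: sp2 ✓
6 carbons are sp2.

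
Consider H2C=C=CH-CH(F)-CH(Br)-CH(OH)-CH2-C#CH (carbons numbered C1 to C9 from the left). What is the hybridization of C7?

C7 — 4 σ bonds. Steric number 4, so sp3.

sp3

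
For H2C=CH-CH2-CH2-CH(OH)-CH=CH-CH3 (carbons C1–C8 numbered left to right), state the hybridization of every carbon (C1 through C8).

C1 carries 3 σ bonds, plus one π bond, giving a steric number of 3, so it is sp2.
C2 (3 σ bonds, plus one π bond) has steric number 3: sp2.
C3: 4 σ bonds; 4 regions of electron density → sp3.
C4: 4 σ bonds — 4 electron domains, sp3.
C5 is sp3: 4 σ bonds, 4 electron-density regions.
C6: 3 σ bonds, plus one π bond — 3 electron domains, sp2.
C7 (3 σ bonds, plus one π bond) has steric number 3: sp2.
C8 is sp3: 4 σ bonds, 4 electron-density regions.

C1 sp2, C2 sp2, C3 sp3, C4 sp3, C5 sp3, C6 sp2, C7 sp2, C8 sp3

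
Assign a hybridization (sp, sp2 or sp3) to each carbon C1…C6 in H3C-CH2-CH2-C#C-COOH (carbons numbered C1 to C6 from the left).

C1 sp3, C2 sp3, C3 sp3, C4 sp, C5 sp, C6 sp2

C1 carries 4 σ bonds, giving a steric number of 4, so it is sp3.
C2 has 4 σ bonds: steric number 4 → sp3.
C3 has 4 σ bonds: steric number 4 → sp3.
C4 — 2 σ bonds, plus two π bonds. Steric number 2, so sp.
C5 carries 2 σ bonds, plus two π bonds, giving a steric number of 2, so it is sp.
C6 carries 3 σ bonds, plus one π bond, giving a steric number of 3, so it is sp2.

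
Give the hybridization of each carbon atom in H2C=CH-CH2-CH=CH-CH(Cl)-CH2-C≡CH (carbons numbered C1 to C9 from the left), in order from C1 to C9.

C1 sp2, C2 sp2, C3 sp3, C4 sp2, C5 sp2, C6 sp3, C7 sp3, C8 sp, C9 sp

C1: 3 σ bonds, plus one π bond — 3 electron domains, sp2.
C2 has 3 σ bonds, plus one π bond: steric number 3 → sp2.
C3 — 4 σ bonds. Steric number 4, so sp3.
C4 (3 σ bonds, plus one π bond) has steric number 3: sp2.
C5: 3 σ bonds, plus one π bond — 3 electron domains, sp2.
C6 (4 σ bonds) has steric number 4: sp3.
C7 has 4 σ bonds: steric number 4 → sp3.
C8 has 2 σ bonds, plus two π bonds: steric number 2 → sp.
C9: 2 σ bonds, plus two π bonds; 2 regions of electron density → sp.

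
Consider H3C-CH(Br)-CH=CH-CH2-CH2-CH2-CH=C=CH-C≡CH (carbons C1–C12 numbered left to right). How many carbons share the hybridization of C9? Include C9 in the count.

C9 is sp (two π bonds).
C1: sp3
C2: sp3
C3: sp2
C4: sp2
C5: sp3
C6: sp3
C7: sp3
C8: sp2
C9: sp ✓
C10: sp2
C11: sp ✓
C12: sp ✓
3 carbons are sp.

3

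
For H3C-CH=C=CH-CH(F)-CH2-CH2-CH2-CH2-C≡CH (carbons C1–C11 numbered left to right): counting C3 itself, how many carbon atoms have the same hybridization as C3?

3

C3 is sp (two π bonds).
C1: sp3
C2: sp2
C3: sp ✓
C4: sp2
C5: sp3
C6: sp3
C7: sp3
C8: sp3
C9: sp3
C10: sp ✓
C11: sp ✓
3 carbons are sp.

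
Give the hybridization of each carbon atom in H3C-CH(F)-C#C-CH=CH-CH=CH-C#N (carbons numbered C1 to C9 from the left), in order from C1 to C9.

C1 carries 4 σ bonds, giving a steric number of 4, so it is sp3.
C2 — 4 σ bonds. Steric number 4, so sp3.
C3 has 2 σ bonds, plus two π bonds: steric number 2 → sp.
C4: 2 σ bonds, plus two π bonds — 2 electron domains, sp.
C5: 3 σ bonds, plus one π bond; 3 regions of electron density → sp2.
C6: 3 σ bonds, plus one π bond — 3 electron domains, sp2.
C7 — 3 σ bonds, plus one π bond. Steric number 3, so sp2.
C8: 3 σ bonds, plus one π bond; 3 regions of electron density → sp2.
C9 — 2 σ bonds, plus two π bonds. Steric number 2, so sp.

C1 sp3, C2 sp3, C3 sp, C4 sp, C5 sp2, C6 sp2, C7 sp2, C8 sp2, C9 sp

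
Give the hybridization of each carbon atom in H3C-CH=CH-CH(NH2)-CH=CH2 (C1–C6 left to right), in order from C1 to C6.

C1: 4 σ bonds; 4 regions of electron density → sp3.
C2 has 3 σ bonds, plus one π bond: steric number 3 → sp2.
C3: 3 σ bonds, plus one π bond — 3 electron domains, sp2.
C4: 4 σ bonds; 4 regions of electron density → sp3.
C5 has 3 σ bonds, plus one π bond: steric number 3 → sp2.
C6 (3 σ bonds, plus one π bond) has steric number 3: sp2.

C1 sp3, C2 sp2, C3 sp2, C4 sp3, C5 sp2, C6 sp2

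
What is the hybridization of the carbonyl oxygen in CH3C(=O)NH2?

sp²

The carbonyl oxygen: 1 σ bond and 2 lone pairs, plus one π bond — 3 electron domains, sp2.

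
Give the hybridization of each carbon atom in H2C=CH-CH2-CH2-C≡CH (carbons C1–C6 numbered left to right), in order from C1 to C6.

C1 sp2, C2 sp2, C3 sp3, C4 sp3, C5 sp, C6 sp

C1: 3 σ bonds, plus one π bond — 3 electron domains, sp2.
C2: 3 σ bonds, plus one π bond — 3 electron domains, sp2.
C3 has 4 σ bonds: steric number 4 → sp3.
C4 carries 4 σ bonds, giving a steric number of 4, so it is sp3.
C5 — 2 σ bonds, plus two π bonds. Steric number 2, so sp.
C6 (2 σ bonds, plus two π bonds) has steric number 2: sp.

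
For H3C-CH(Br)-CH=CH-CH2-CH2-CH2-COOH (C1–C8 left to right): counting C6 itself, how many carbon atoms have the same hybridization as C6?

C6 is sp3 (only σ bonds).
C1: sp3 ✓
C2: sp3 ✓
C3: sp2
C4: sp2
C5: sp3 ✓
C6: sp3 ✓
C7: sp3 ✓
C8: sp2
5 carbons are sp3.

5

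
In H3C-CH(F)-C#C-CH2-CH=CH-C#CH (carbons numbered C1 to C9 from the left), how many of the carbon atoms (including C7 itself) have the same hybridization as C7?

2

C7 is sp2 (one π bond).
C1: sp3
C2: sp3
C3: sp
C4: sp
C5: sp3
C6: sp2 ✓
C7: sp2 ✓
C8: sp
C9: sp
2 carbons are sp2.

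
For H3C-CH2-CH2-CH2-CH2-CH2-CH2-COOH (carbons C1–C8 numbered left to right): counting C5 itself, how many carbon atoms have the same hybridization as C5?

C5 is sp3 (only σ bonds).
C1: sp3 ✓
C2: sp3 ✓
C3: sp3 ✓
C4: sp3 ✓
C5: sp3 ✓
C6: sp3 ✓
C7: sp3 ✓
C8: sp2
7 carbons are sp3.

7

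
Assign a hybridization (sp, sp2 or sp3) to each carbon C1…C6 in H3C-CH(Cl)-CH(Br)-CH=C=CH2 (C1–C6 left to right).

C1 sp3, C2 sp3, C3 sp3, C4 sp2, C5 sp, C6 sp2

C1 — 4 σ bonds. Steric number 4, so sp3.
C2: 4 σ bonds; 4 regions of electron density → sp3.
C3: 4 σ bonds — 4 electron domains, sp3.
C4: 3 σ bonds, plus one π bond — 3 electron domains, sp2.
C5 carries 2 σ bonds, plus two π bonds, giving a steric number of 2, so it is sp.
C6: 3 σ bonds, plus one π bond; 3 regions of electron density → sp2.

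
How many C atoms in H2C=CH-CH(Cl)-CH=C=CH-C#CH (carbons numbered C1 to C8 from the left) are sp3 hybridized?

1

C1: sp2
C2: sp2
C3: sp3 ✓
C4: sp2
C5: sp
C6: sp2
C7: sp
C8: sp
C3 → 1 sp3 carbon.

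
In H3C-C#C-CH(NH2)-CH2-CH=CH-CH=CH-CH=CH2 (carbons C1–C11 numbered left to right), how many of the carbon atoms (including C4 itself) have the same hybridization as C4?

C4 is sp3 (only σ bonds).
C1: sp3 ✓
C2: sp
C3: sp
C4: sp3 ✓
C5: sp3 ✓
C6: sp2
C7: sp2
C8: sp2
C9: sp2
C10: sp2
C11: sp2
3 carbons are sp3.

3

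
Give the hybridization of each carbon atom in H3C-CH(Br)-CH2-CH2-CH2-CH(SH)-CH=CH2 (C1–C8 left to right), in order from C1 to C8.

C1 (4 σ bonds) has steric number 4: sp3.
C2 is sp3: 4 σ bonds, 4 electron-density regions.
C3 — 4 σ bonds. Steric number 4, so sp3.
C4: 4 σ bonds; 4 regions of electron density → sp3.
C5 — 4 σ bonds. Steric number 4, so sp3.
C6 is sp3: 4 σ bonds, 4 electron-density regions.
C7: 3 σ bonds, plus one π bond; 3 regions of electron density → sp2.
C8 — 3 σ bonds, plus one π bond. Steric number 3, so sp2.

C1 sp3, C2 sp3, C3 sp3, C4 sp3, C5 sp3, C6 sp3, C7 sp2, C8 sp2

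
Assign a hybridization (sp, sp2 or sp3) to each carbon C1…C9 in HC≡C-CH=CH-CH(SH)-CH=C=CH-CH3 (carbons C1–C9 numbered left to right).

C1 sp, C2 sp, C3 sp2, C4 sp2, C5 sp3, C6 sp2, C7 sp, C8 sp2, C9 sp3

C1: 2 σ bonds, plus two π bonds; 2 regions of electron density → sp.
C2 has 2 σ bonds, plus two π bonds: steric number 2 → sp.
C3: 3 σ bonds, plus one π bond; 3 regions of electron density → sp2.
C4: 3 σ bonds, plus one π bond; 3 regions of electron density → sp2.
C5 is sp3: 4 σ bonds, 4 electron-density regions.
C6 (3 σ bonds, plus one π bond) has steric number 3: sp2.
C7: 2 σ bonds, plus two π bonds; 2 regions of electron density → sp.
C8: 3 σ bonds, plus one π bond; 3 regions of electron density → sp2.
C9 (4 σ bonds) has steric number 4: sp3.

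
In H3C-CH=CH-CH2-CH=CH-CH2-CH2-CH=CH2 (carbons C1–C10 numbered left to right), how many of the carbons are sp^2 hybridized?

C1: sp3
C2: sp2 ✓
C3: sp2 ✓
C4: sp3
C5: sp2 ✓
C6: sp2 ✓
C7: sp3
C8: sp3
C9: sp2 ✓
C10: sp2 ✓
C2, C3, C5, C6, C9, C10 → 6 sp2 carbons.

6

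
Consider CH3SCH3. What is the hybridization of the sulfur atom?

sp3

The sulfur atom — 2 σ bonds and 2 lone pairs. Steric number 4, so sp3.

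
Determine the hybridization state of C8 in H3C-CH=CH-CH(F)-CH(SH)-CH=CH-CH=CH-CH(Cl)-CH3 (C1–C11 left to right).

sp²

C8: 3 σ bonds, plus one π bond; 3 regions of electron density → sp2.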